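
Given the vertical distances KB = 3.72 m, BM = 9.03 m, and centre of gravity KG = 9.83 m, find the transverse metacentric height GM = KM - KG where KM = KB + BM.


Formula: GM = KB + BM - KG
Step 1 — KM = KB + BM = 3.72 + 9.03 = 12.75 m
Step 2 — GM = KM - KG = 12.75 - 9.83 = 2.92 m

2.92 m


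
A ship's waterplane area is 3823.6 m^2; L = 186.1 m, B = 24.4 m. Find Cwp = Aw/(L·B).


Formula: Cwp = Aw / (L * B)
Step 1 — L * B = 186.1 * 24.4 = 4540.84 m^2
Step 2 — Cwp = 3823.6 / 4540.84 ≈ 0.84205 (5 s.f.)

0.84205


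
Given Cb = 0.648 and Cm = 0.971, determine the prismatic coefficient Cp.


Formula: Cp = Cb / Cm
Substituting: Cp = 0.648 / 0.971
Result: Cp ≈ 0.66735 (5 s.f.)

0.66735


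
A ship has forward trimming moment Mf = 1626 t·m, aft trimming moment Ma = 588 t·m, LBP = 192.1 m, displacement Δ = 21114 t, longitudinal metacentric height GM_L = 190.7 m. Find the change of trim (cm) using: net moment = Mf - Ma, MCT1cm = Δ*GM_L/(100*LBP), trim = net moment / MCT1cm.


Formula: net trimming moment = Mf - Ma; MCT1cm = Δ*GM_L/(100*LBP); trim = net moment / MCT1cm
Step 1 — net trimming moment = 1626 - 588 = 1038 t·m
Step 2 — MCT1cm = 21114 * 190.7 / (100 * 192.1) = 209.6012 t·m/cm
Step 3 — trim = 1038 / 209.6012 ≈ 4.9523 cm (5 s.f.)

4.9523 cm


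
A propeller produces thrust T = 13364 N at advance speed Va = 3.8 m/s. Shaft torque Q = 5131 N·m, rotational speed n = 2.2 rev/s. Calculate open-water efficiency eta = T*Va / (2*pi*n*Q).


Formula: eta = T * Va / (2 * pi * n * Q)
Step 1 — numerator = T * Va = 13364 * 3.8 = 50783.2
Step 2 — 2 * pi * n = 2 * pi * 2.2 = 13.823008
Step 3 — denominator = 13.823008 * 5131 = 70925.85
Step 4 — eta = 50783.2 / 70925.85 ≈ 0.71600 (5 s.f.)

0.71600


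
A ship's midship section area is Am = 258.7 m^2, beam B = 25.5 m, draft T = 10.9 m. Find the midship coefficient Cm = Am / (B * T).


Formula: Cm = Am / (B * T)
Step 1 — B * T = 25.5 * 10.9 = 277.95 m^2
Step 2 — Cm = 258.7 / 277.95 ≈ 0.93074 (5 s.f.)

0.93074


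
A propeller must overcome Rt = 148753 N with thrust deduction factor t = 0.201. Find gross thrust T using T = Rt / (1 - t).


Formula: T = Rt / (1 - t)
Step 1 — (1 - t) = 1 - 0.201 = 0.799
Step 2 — T = 148753 / 0.799 ≈ 186170 N (5 s.f.)

186170 N


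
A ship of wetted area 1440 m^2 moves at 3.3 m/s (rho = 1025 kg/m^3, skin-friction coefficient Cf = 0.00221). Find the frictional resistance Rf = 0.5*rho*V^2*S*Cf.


Formula: Rf = 0.5 * rho * V^2 * S * Cf
Step 1 — V^2 = 3.3^2 = 10.89
Step 2 — 0.5 * rho * V^2 = 0.5 * 1025 * 10.89 = 5581.125
Step 3 — Rf = 5581.125 * 1440 * 0.00221 ≈ 17761 N (5 s.f.)

17761 N


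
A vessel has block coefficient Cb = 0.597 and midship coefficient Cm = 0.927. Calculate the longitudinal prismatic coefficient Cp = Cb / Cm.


Formula: Cp = Cb / Cm
Substituting: Cp = 0.597 / 0.927
Result: Cp ≈ 0.64401 (5 s.f.)

0.64401


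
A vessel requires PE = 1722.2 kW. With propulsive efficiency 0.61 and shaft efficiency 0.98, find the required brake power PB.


Formula: PB = PE / (eta_D * eta_S)
Step 1 — combined efficiency = eta_D * eta_S = 0.61 * 0.98 = 0.5978
Step 2 — PB = 1722.2 / 0.5978 ≈ 2880.9 kW (5 s.f.)

2880.9 kW


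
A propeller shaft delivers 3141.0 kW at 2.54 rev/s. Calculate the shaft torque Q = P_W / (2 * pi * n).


Formula: Q = P_W / (2 * pi * n)
Step 1 — P_W = 3141.0 kW * 1000 = 3141000.0 W
Step 2 — 2 * pi * n = 2 * pi * 2.54 = 15.959291
Step 3 — Q = 3141000.0 / 15.959291 ≈ 196810 N·m (5 s.f.)

196810 N·m


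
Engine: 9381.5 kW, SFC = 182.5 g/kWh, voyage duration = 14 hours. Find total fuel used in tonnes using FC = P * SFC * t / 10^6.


Formula: FC (tonnes) = P * SFC * t / 1,000,000
Step 1 — P * SFC * t = 9381.5 * 182.5 * 14 = 23969732.5 g
Step 2 — FC (tonnes) = 23969732.5 / 1,000,000 ≈ 23.970 tonnes (5 s.f.)

23.970 tonnes


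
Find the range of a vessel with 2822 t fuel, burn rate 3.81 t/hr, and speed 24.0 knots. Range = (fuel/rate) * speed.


Formula: endurance = fuel / rate; range = endurance * speed
Step 1 — endurance = 2822 / 3.81 = 740.6824 hours
Step 2 — range = 740.6824 * 24.0 ≈ 17776 nautical miles (5 s.f.)

17776 NM


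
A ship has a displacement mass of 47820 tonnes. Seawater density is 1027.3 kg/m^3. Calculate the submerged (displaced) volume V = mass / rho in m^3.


Formula: V = mass / rho
Step 1 — convert tonnes to kg: 47820 t * 1000 = 47820000 kg
Step 2 — V = 47820000 / 1027.3 ≈ 46549 m^3 (5 s.f.)

46549 m^3


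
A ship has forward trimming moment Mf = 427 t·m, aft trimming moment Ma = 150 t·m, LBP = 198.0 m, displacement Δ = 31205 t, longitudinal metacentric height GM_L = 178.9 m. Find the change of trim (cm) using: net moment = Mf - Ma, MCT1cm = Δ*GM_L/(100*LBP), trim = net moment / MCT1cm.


Formula: net trimming moment = Mf - Ma; MCT1cm = Δ*GM_L/(100*LBP); trim = net moment / MCT1cm
Step 1 — net trimming moment = 427 - 150 = 277 t·m
Step 2 — MCT1cm = 31205 * 178.9 / (100 * 198.0) = 281.9482 t·m/cm
Step 3 — trim = 277 / 281.9482 ≈ 0.98245 cm (5 s.f.)

0.98245 cm


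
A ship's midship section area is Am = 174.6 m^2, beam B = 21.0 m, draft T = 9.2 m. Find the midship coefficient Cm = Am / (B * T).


Formula: Cm = Am / (B * T)
Step 1 — B * T = 21.0 * 9.2 = 193.2 m^2
Step 2 — Cm = 174.6 / 193.2 ≈ 0.90373 (5 s.f.)

0.90373


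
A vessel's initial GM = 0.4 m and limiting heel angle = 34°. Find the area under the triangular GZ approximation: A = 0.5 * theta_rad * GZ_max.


Formula: GZ_max = GM * sin(theta); Area = 0.5 * theta_rad * GZ_max
Step 1 — GZ_max = 0.4 * sin(34°) = 0.4 * 0.559193 = 0.223677 m
Step 2 — theta_rad = 34 * pi/180 = 0.593412 rad
Step 3 — Area = 0.5 * 0.593412 * 0.223677 ≈ 0.066366 m·rad (5 s.f.)

0.066366 m·rad


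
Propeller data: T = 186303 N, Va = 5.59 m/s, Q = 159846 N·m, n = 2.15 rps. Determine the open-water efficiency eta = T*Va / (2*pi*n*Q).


Formula: eta = T * Va / (2 * pi * n * Q)
Step 1 — numerator = T * Va = 186303 * 5.59 = 1041433.77
Step 2 — 2 * pi * n = 2 * pi * 2.15 = 13.508848
Step 3 — denominator = 13.508848 * 159846 = 2159335.32
Step 4 — eta = 1041433.77 / 2159335.32 ≈ 0.48229 (5 s.f.)

0.48229


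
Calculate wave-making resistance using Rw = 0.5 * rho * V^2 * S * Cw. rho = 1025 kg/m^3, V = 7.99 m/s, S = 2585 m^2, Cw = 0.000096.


Formula: Rw = 0.5 * rho * V^2 * S * Cw
Step 1 — V^2 = 7.99^2 = 63.8401
Step 2 — 0.5 * rho * V^2 = 0.5 * 1025 * 63.8401 = 32718.05125
Step 3 — Rw = 32718.05125 * 2585 * 0.000096 ≈ 8119.3 N (5 s.f.)

8119.3 N


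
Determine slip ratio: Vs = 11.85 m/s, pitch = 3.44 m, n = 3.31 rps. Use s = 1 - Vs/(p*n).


Formula: s = 1 - Vs / (p * n)
Step 1 — p * n = 3.44 * 3.31 = 11.3864
Step 2 — Vs / (p*n) = 11.85 / 11.3864 = 1.040715 (6 d.p.)
Step 3 — s = 1 - 1.040715 = -0.040715

-0.040715


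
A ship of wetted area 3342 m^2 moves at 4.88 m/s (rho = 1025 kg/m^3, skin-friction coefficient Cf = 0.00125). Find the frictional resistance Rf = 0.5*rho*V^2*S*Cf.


Formula: Rf = 0.5 * rho * V^2 * S * Cf
Step 1 — V^2 = 4.88^2 = 23.8144
Step 2 — 0.5 * rho * V^2 = 0.5 * 1025 * 23.8144 = 12204.88
Step 3 — Rf = 12204.88 * 3342 * 0.00125 ≈ 50986 N (5 s.f.)

50986 N


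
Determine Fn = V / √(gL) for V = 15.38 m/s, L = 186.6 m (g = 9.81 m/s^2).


Formula: Fn = V / sqrt(g * L)
Step 1 — g * L = 9.81 * 186.6 = 1830.546
Step 2 — sqrt(g * L) = sqrt(1830.546) = 42.784881
Step 3 — Fn = 15.38 / 42.784881 ≈ 0.35947 (5 s.f.)

0.35947


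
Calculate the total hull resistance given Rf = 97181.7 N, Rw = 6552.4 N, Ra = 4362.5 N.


Formula: Rt = Rf + Rw + Ra
Substituting: Rt = 97181.7 + 6552.4 + 4362.5
Result: Rt = 108096.6 N

108096.6 N


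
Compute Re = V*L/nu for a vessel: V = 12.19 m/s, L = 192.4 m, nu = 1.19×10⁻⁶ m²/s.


Formula: Re = V * L / nu
Step 1 — V * L = 12.19 * 192.4 = 2345.356 m^2/s
Step 2 — Re = 2345.356 / 1.19e-6 = 1.97e+09

1.97e+09


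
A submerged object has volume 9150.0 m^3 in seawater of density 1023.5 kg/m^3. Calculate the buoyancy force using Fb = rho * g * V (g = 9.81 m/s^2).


Formula: Fb = rho * g * V
Substituting: Fb = 1023.5 * 9.81 * 9150.0
Intermediate: 1023.5 * 9.81 = 10040.535
Result: Fb = 10040.535 * 9150.0 ≈ 91871000 N (5 s.f.)

91871000 N


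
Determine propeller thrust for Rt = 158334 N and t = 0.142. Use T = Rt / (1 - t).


Formula: T = Rt / (1 - t)
Step 1 — (1 - t) = 1 - 0.142 = 0.858
Step 2 — T = 158334 / 0.858 ≈ 184540 N (5 s.f.)

184540 N


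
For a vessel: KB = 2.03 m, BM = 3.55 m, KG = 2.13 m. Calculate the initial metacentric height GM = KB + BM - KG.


Formula: GM = KB + BM - KG
Step 1 — KM = KB + BM = 2.03 + 3.55 = 5.58 m
Step 2 — GM = KM - KG = 5.58 - 2.13 = 3.45 m

3.45 m


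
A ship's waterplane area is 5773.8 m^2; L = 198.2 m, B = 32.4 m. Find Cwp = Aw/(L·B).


Formula: Cwp = Aw / (L * B)
Step 1 — L * B = 198.2 * 32.4 = 6421.68 m^2
Step 2 — Cwp = 5773.8 / 6421.68 ≈ 0.89911 (5 s.f.)

0.89911


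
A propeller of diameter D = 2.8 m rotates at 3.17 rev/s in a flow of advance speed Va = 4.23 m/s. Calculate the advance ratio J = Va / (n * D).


Formula: J = Va / (n * D)
Step 1 — n * D = 3.17 * 2.8 = 8.876
Step 2 — J = 4.23 / 8.876 ≈ 0.47657 (5 s.f.)

0.47657


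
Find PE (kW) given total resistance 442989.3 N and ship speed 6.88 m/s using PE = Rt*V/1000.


Formula: PE = Rt * V / 1000 (kW)
Step 1 — PE (W) = 442989.3 * 6.88 = 3047766.384 W
Step 2 — PE (kW) = 3047766.384 / 1000 ≈ 3047.8 kW (5 s.f.)

3047.8 kW


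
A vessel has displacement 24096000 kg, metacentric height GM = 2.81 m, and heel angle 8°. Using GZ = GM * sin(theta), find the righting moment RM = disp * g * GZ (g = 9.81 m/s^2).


Formula: GZ = GM * sin(theta); RM = disp * g * GZ
Step 1 — GZ = 2.81 * sin(8°) = 2.81 * 0.139173 = 0.391076 m
Step 2 — RM = 24096000 * 9.81 * 0.391076 ≈ 92443000 N·m (5 s.f.)

92443000 N·m


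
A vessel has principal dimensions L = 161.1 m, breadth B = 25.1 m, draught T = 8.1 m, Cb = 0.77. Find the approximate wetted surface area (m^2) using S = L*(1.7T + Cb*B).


Formula: S = 1.7*L*T + V/T with V = Cb*L*B*T, i.e. S = L * (1.7*T + Cb*B)
Step 1 — 1.7*T = 1.7 * 8.1 = 13.77 m
Step 2 — Cb*B = 0.77 * 25.1 = 19.327 m
Step 3 — 1.7*T + Cb*B = 13.77 + 19.327 = 33.097 m
Step 4 — S = 161.1 * 33.097 ≈ 5331.9 m^2 (5 s.f.)

5331.9 m^2


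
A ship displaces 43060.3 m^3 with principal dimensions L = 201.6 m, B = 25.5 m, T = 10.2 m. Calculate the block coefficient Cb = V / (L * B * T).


Formula: Cb = V / (L * B * T)
Step 1 — L * B * T = 201.6 * 25.5 * 10.2 = 52436.16 m^3
Step 2 — Cb = 43060.3 / 52436.16 ≈ 0.82119 (5 s.f.)

0.82119


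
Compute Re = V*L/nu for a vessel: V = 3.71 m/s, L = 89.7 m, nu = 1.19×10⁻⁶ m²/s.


Formula: Re = V * L / nu
Step 1 — V * L = 3.71 * 89.7 = 332.787 m^2/s
Step 2 — Re = 332.787 / 1.19e-6 = 2.80e+08

2.80e+08


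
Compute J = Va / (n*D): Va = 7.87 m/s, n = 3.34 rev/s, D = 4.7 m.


Formula: J = Va / (n * D)
Step 1 — n * D = 3.34 * 4.7 = 15.698
Step 2 — J = 7.87 / 15.698 ≈ 0.50134 (5 s.f.)

0.50134


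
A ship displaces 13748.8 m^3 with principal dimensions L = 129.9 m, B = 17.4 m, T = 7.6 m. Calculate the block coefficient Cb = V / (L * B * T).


Formula: Cb = V / (L * B * T)
Step 1 — L * B * T = 129.9 * 17.4 * 7.6 = 17177.976 m^3
Step 2 — Cb = 13748.8 / 17177.976 ≈ 0.80037 (5 s.f.)

0.80037


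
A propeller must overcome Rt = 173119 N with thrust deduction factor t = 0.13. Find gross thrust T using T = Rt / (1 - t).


Formula: T = Rt / (1 - t)
Step 1 — (1 - t) = 1 - 0.13 = 0.87
Step 2 — T = 173119 / 0.87 ≈ 198990 N (5 s.f.)

198990 N


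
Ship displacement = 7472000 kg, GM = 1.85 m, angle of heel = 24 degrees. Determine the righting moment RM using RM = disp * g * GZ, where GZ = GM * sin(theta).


Formula: GZ = GM * sin(theta); RM = disp * g * GZ
Step 1 — GZ = 1.85 * sin(24°) = 1.85 * 0.406737 = 0.752463 m
Step 2 — RM = 7472000 * 9.81 * 0.752463 ≈ 55156000 N·m (5 s.f.)

55156000 N·m


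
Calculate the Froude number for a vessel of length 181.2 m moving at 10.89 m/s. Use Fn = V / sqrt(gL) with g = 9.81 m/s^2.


Formula: Fn = V / sqrt(g * L)
Step 1 — g * L = 9.81 * 181.2 = 1777.572
Step 2 — sqrt(g * L) = sqrt(1777.572) = 42.161262
Step 3 — Fn = 10.89 / 42.161262 ≈ 0.25829 (5 s.f.)

0.25829


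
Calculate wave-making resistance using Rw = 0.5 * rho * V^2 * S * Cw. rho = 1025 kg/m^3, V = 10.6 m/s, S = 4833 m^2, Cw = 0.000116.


Formula: Rw = 0.5 * rho * V^2 * S * Cw
Step 1 — V^2 = 10.6^2 = 112.36
Step 2 — 0.5 * rho * V^2 = 0.5 * 1025 * 112.36 = 57584.5
Step 3 — Rw = 57584.5 * 4833 * 0.000116 ≈ 32283 N (5 s.f.)

32283 N


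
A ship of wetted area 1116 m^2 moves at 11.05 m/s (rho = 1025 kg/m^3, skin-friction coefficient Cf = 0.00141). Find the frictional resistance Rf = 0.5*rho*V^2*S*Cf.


Formula: Rf = 0.5 * rho * V^2 * S * Cf
Step 1 — V^2 = 11.05^2 = 122.1025
Step 2 — 0.5 * rho * V^2 = 0.5 * 1025 * 122.1025 = 62577.53125
Step 3 — Rf = 62577.53125 * 1116 * 0.00141 ≈ 98470 N (5 s.f.)

98470 N


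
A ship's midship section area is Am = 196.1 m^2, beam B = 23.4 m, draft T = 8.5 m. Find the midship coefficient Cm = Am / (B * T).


Formula: Cm = Am / (B * T)
Step 1 — B * T = 23.4 * 8.5 = 198.9 m^2
Step 2 — Cm = 196.1 / 198.9 ≈ 0.98592 (5 s.f.)

0.98592


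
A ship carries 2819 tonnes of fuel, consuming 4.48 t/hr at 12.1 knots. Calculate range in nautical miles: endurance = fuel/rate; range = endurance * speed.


Formula: endurance = fuel / rate; range = endurance * speed
Step 1 — endurance = 2819 / 4.48 = 629.2411 hours
Step 2 — range = 629.2411 * 12.1 ≈ 7613.8 nautical miles (5 s.f.)

7613.8 NM


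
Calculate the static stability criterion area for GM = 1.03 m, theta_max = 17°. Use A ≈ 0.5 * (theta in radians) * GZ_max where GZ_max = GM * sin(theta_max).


Formula: GZ_max = GM * sin(theta); Area = 0.5 * theta_rad * GZ_max
Step 1 — GZ_max = 1.03 * sin(17°) = 1.03 * 0.292372 = 0.301143 m
Step 2 — theta_rad = 17 * pi/180 = 0.296706 rad
Step 3 — Area = 0.5 * 0.296706 * 0.301143 ≈ 0.044675 m·rad (5 s.f.)

0.044675 m·rad


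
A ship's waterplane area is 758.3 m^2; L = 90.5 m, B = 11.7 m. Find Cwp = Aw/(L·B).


Formula: Cwp = Aw / (L * B)
Step 1 — L * B = 90.5 * 11.7 = 1058.85 m^2
Step 2 — Cwp = 758.3 / 1058.85 ≈ 0.71615 (5 s.f.)

0.71615


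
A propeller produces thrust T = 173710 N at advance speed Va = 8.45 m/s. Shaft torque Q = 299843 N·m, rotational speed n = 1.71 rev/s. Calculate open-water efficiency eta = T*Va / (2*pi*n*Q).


Formula: eta = T * Va / (2 * pi * n * Q)
Step 1 — numerator = T * Va = 173710 * 8.45 = 1467849.5
Step 2 — 2 * pi * n = 2 * pi * 1.71 = 10.744247
Step 3 — denominator = 10.744247 * 299843 = 3221587.25
Step 4 — eta = 1467849.5 / 3221587.25 ≈ 0.45563 (5 s.f.)

0.45563


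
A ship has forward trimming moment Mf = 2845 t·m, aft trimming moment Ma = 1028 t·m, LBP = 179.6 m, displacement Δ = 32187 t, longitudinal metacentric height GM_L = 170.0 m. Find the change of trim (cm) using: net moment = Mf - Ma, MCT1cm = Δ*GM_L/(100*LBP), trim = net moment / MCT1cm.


Formula: net trimming moment = Mf - Ma; MCT1cm = Δ*GM_L/(100*LBP); trim = net moment / MCT1cm
Step 1 — net trimming moment = 2845 - 1028 = 1817 t·m
Step 2 — MCT1cm = 32187 * 170.0 / (100 * 179.6) = 304.6654 t·m/cm
Step 3 — trim = 1817 / 304.6654 ≈ 5.9639 cm (5 s.f.)

5.9639 cm


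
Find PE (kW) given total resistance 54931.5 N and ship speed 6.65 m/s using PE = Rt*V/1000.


Formula: PE = Rt * V / 1000 (kW)
Step 1 — PE (W) = 54931.5 * 6.65 = 365294.475 W
Step 2 — PE (kW) = 365294.475 / 1000 ≈ 365.29 kW (5 s.f.)

365.29 kW


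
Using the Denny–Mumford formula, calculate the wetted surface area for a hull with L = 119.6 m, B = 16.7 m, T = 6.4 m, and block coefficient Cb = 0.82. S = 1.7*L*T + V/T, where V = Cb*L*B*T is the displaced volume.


Formula: S = 1.7*L*T + V/T with V = Cb*L*B*T, i.e. S = L * (1.7*T + Cb*B)
Step 1 — 1.7*T = 1.7 * 6.4 = 10.88 m
Step 2 — Cb*B = 0.82 * 16.7 = 13.694 m
Step 3 — 1.7*T + Cb*B = 10.88 + 13.694 = 24.574 m
Step 4 — S = 119.6 * 24.574 ≈ 2939.1 m^2 (5 s.f.)

2939.1 m^2


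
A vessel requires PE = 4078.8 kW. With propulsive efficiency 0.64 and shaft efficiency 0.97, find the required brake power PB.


Formula: PB = PE / (eta_D * eta_S)
Step 1 — combined efficiency = eta_D * eta_S = 0.64 * 0.97 = 0.6208
Step 2 — PB = 4078.8 / 0.6208 ≈ 6570.2 kW (5 s.f.)

6570.2 kW


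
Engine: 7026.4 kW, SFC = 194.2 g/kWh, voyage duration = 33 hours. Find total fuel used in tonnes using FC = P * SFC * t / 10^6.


Formula: FC (tonnes) = P * SFC * t / 1,000,000
Step 1 — P * SFC * t = 7026.4 * 194.2 * 33 = 45029387.04 g
Step 2 — FC (tonnes) = 45029387.04 / 1,000,000 ≈ 45.029 tonnes (5 s.f.)

45.029 tonnes


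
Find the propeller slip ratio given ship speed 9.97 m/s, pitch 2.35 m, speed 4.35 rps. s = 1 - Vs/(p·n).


Formula: s = 1 - Vs / (p * n)
Step 1 — p * n = 2.35 * 4.35 = 10.2225
Step 2 — Vs / (p*n) = 9.97 / 10.2225 = 0.9753 (6 d.p.)
Step 3 — s = 1 - 0.9753 = 0.0247

0.0247


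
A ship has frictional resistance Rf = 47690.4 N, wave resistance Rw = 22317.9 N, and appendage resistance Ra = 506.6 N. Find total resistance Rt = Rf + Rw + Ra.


Formula: Rt = Rf + Rw + Ra
Substituting: Rt = 47690.4 + 22317.9 + 506.6
Result: Rt = 70514.9 N

70514.9 N


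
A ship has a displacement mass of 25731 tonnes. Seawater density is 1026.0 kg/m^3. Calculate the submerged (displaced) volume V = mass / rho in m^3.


Formula: V = mass / rho
Step 1 — convert tonnes to kg: 25731 t * 1000 = 25731000 kg
Step 2 — V = 25731000 / 1026.0 ≈ 25079 m^3 (5 s.f.)

25079 m^3


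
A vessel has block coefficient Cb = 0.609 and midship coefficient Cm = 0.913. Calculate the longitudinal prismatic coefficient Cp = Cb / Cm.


Formula: Cp = Cb / Cm
Substituting: Cp = 0.609 / 0.913
Result: Cp ≈ 0.66703 (5 s.f.)

0.66703


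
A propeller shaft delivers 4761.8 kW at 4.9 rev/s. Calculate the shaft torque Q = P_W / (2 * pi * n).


Formula: Q = P_W / (2 * pi * n)
Step 1 — P_W = 4761.8 kW * 1000 = 4761800.0 W
Step 2 — 2 * pi * n = 2 * pi * 4.9 = 30.787608
Step 3 — Q = 4761800.0 / 30.787608 ≈ 154670 N·m (5 s.f.)

154670 N·m


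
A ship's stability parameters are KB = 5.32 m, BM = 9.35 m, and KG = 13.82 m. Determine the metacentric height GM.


Formula: GM = KB + BM - KG
Step 1 — KM = KB + BM = 5.32 + 9.35 = 14.67 m
Step 2 — GM = KM - KG = 14.67 - 13.82 = 0.85 m

0.85 m


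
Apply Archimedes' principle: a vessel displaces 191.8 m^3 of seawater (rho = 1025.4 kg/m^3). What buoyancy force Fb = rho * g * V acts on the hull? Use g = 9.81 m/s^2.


Formula: Fb = rho * g * V
Substituting: Fb = 1025.4 * 9.81 * 191.8
Intermediate: 1025.4 * 9.81 = 10059.174
Result: Fb = 10059.174 * 191.8 ≈ 1929300 N (5 s.f.)

1929300 N


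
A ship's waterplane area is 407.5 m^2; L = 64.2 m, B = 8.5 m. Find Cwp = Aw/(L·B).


Formula: Cwp = Aw / (L * B)
Step 1 — L * B = 64.2 * 8.5 = 545.7 m^2
Step 2 — Cwp = 407.5 / 545.7 ≈ 0.74675 (5 s.f.)

0.74675


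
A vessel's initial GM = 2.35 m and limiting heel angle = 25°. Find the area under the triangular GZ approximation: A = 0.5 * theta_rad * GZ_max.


Formula: GZ_max = GM * sin(theta); Area = 0.5 * theta_rad * GZ_max
Step 1 — GZ_max = 2.35 * sin(25°) = 2.35 * 0.422618 = 0.993152 m
Step 2 — theta_rad = 25 * pi/180 = 0.436332 rad
Step 3 — Area = 0.5 * 0.436332 * 0.993152 ≈ 0.21667 m·rad (5 s.f.)

0.21667 m·rad


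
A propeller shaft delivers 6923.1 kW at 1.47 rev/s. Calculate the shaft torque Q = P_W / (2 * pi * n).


Formula: Q = P_W / (2 * pi * n)
Step 1 — P_W = 6923.1 kW * 1000 = 6923100.0 W
Step 2 — 2 * pi * n = 2 * pi * 1.47 = 9.236282
Step 3 — Q = 6923100.0 / 9.236282 ≈ 749550 N·m (5 s.f.)

749550 N·m


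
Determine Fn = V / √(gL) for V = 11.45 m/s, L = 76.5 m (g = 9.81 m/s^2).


Formula: Fn = V / sqrt(g * L)
Step 1 — g * L = 9.81 * 76.5 = 750.465
Step 2 — sqrt(g * L) = sqrt(750.465) = 27.394616
Step 3 — Fn = 11.45 / 27.394616 ≈ 0.41797 (5 s.f.)

0.41797


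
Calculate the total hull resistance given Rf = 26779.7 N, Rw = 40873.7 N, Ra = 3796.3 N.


Formula: Rt = Rf + Rw + Ra
Substituting: Rt = 26779.7 + 40873.7 + 3796.3
Result: Rt = 71449.7 N

71449.7 N


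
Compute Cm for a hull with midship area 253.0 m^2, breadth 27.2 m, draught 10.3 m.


Formula: Cm = Am / (B * T)
Step 1 — B * T = 27.2 * 10.3 = 280.16 m^2
Step 2 — Cm = 253.0 / 280.16 ≈ 0.90306 (5 s.f.)

0.90306


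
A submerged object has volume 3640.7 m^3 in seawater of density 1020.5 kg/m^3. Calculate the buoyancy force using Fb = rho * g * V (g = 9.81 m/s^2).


Formula: Fb = rho * g * V
Substituting: Fb = 1020.5 * 9.81 * 3640.7
Intermediate: 1020.5 * 9.81 = 10011.105
Result: Fb = 10011.105 * 3640.7 ≈ 36447000 N (5 s.f.)

36447000 N


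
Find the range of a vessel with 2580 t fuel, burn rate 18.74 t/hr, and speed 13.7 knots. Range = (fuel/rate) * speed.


Formula: endurance = fuel / rate; range = endurance * speed
Step 1 — endurance = 2580 / 18.74 = 137.6734 hours
Step 2 — range = 137.6734 * 13.7 ≈ 1886.1 nautical miles (5 s.f.)

1886.1 NM


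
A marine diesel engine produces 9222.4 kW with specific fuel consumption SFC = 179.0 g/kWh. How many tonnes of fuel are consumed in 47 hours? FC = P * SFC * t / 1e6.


Formula: FC (tonnes) = P * SFC * t / 1,000,000
Step 1 — P * SFC * t = 9222.4 * 179.0 * 47 = 77588051.2 g
Step 2 — FC (tonnes) = 77588051.2 / 1,000,000 ≈ 77.588 tonnes (5 s.f.)

77.588 tonnes


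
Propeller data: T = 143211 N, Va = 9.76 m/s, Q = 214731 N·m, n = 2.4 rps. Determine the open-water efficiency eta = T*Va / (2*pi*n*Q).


Formula: eta = T * Va / (2 * pi * n * Q)
Step 1 — numerator = T * Va = 143211 * 9.76 = 1397739.36
Step 2 — 2 * pi * n = 2 * pi * 2.4 = 15.079645
Step 3 — denominator = 15.079645 * 214731 = 3238067.25
Step 4 — eta = 1397739.36 / 3238067.25 ≈ 0.43166 (5 s.f.)

0.43166


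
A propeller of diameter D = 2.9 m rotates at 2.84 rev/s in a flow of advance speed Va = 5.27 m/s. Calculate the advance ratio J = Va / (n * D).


Formula: J = Va / (n * D)
Step 1 — n * D = 2.84 * 2.9 = 8.236
Step 2 — J = 5.27 / 8.236 ≈ 0.63987 (5 s.f.)

0.63987


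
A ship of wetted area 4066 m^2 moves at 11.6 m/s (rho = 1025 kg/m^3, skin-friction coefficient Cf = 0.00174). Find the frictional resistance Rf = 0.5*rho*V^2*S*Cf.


Formula: Rf = 0.5 * rho * V^2 * S * Cf
Step 1 — V^2 = 11.6^2 = 134.56
Step 2 — 0.5 * rho * V^2 = 0.5 * 1025 * 134.56 = 68962.0
Step 3 — Rf = 68962.0 * 4066 * 0.00174 ≈ 487900 N (5 s.f.)

487900 N


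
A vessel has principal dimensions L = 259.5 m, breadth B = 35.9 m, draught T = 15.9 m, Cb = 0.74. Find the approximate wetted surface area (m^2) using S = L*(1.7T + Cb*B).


Formula: S = 1.7*L*T + V/T with V = Cb*L*B*T, i.e. S = L * (1.7*T + Cb*B)
Step 1 — 1.7*T = 1.7 * 15.9 = 27.03 m
Step 2 — Cb*B = 0.74 * 35.9 = 26.566 m
Step 3 — 1.7*T + Cb*B = 27.03 + 26.566 = 53.596 m
Step 4 — S = 259.5 * 53.596 ≈ 13908 m^2 (5 s.f.)

13908 m^2


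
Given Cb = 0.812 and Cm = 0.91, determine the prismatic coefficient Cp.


Formula: Cp = Cb / Cm
Substituting: Cp = 0.812 / 0.91
Result: Cp ≈ 0.89231 (5 s.f.)

0.89231


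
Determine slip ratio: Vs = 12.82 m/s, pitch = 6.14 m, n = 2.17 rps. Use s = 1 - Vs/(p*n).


Formula: s = 1 - Vs / (p * n)
Step 1 — p * n = 6.14 * 2.17 = 13.3238
Step 2 — Vs / (p*n) = 12.82 / 13.3238 = 0.962188 (6 d.p.)
Step 3 — s = 1 - 0.962188 = 0.037812

0.037812


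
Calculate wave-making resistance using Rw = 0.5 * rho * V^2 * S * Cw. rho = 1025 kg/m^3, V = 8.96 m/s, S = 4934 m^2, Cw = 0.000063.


Formula: Rw = 0.5 * rho * V^2 * S * Cw
Step 1 — V^2 = 8.96^2 = 80.2816
Step 2 — 0.5 * rho * V^2 = 0.5 * 1025 * 80.2816 = 41144.32
Step 3 — Rw = 41144.32 * 4934 * 0.000063 ≈ 12789 N (5 s.f.)

12789 N


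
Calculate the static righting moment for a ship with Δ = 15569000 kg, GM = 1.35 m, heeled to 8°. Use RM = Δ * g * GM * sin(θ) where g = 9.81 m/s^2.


Formula: GZ = GM * sin(theta); RM = disp * g * GZ
Step 1 — GZ = 1.35 * sin(8°) = 1.35 * 0.139173 = 0.187884 m
Step 2 — RM = 15569000 * 9.81 * 0.187884 ≈ 28696000 N·m (5 s.f.)

28696000 N·m


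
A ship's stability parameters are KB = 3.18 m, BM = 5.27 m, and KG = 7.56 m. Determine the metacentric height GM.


Formula: GM = KB + BM - KG
Step 1 — KM = KB + BM = 3.18 + 5.27 = 8.45 m
Step 2 — GM = KM - KG = 8.45 - 7.56 = 0.89 m

0.89 m


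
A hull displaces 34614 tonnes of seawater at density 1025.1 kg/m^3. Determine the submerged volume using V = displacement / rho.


Formula: V = mass / rho
Step 1 — convert tonnes to kg: 34614 t * 1000 = 34614000 kg
Step 2 — V = 34614000 / 1025.1 ≈ 33766 m^3 (5 s.f.)

33766 m^3


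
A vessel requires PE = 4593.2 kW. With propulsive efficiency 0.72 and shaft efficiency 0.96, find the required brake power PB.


Formula: PB = PE / (eta_D * eta_S)
Step 1 — combined efficiency = eta_D * eta_S = 0.72 * 0.96 = 0.6912
Step 2 — PB = 4593.2 / 0.6912 ≈ 6645.3 kW (5 s.f.)

6645.3 kW


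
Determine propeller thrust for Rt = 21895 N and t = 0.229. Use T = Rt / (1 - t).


Formula: T = Rt / (1 - t)
Step 1 — (1 - t) = 1 - 0.229 = 0.771
Step 2 — T = 21895 / 0.771 ≈ 28398 N (5 s.f.)

28398 N


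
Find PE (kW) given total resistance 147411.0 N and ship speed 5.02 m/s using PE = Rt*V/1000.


Formula: PE = Rt * V / 1000 (kW)
Step 1 — PE (W) = 147411.0 * 5.02 = 740003.22 W
Step 2 — PE (kW) = 740003.22 / 1000 ≈ 740.00 kW (5 s.f.)

740.00 kW


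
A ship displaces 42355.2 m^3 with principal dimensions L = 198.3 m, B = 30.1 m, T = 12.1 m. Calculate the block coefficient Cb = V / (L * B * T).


Formula: Cb = V / (L * B * T)
Step 1 — L * B * T = 198.3 * 30.1 * 12.1 = 72222.843 m^3
Step 2 — Cb = 42355.2 / 72222.843 ≈ 0.58645 (5 s.f.)

0.58645


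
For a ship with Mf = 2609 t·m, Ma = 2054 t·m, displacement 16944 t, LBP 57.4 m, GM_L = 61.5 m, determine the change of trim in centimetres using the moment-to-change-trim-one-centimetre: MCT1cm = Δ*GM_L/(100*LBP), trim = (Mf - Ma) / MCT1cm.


Formula: net trimming moment = Mf - Ma; MCT1cm = Δ*GM_L/(100*LBP); trim = net moment / MCT1cm
Step 1 — net trimming moment = 2609 - 2054 = 555 t·m
Step 2 — MCT1cm = 16944 * 61.5 / (100 * 57.4) = 181.5429 t·m/cm
Step 3 — trim = 555 / 181.5429 ≈ 3.0571 cm (5 s.f.)

3.0571 cm


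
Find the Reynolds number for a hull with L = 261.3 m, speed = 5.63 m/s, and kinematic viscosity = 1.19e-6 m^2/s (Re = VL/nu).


Formula: Re = V * L / nu
Step 1 — V * L = 5.63 * 261.3 = 1471.119 m^2/s
Step 2 — Re = 1471.119 / 1.19e-6 = 1.24e+09

1.24e+09


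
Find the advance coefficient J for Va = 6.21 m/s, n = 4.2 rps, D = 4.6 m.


Formula: J = Va / (n * D)
Step 1 — n * D = 4.2 * 4.6 = 19.32
Step 2 — J = 6.21 / 19.32 ≈ 0.32143 (5 s.f.)

0.32143


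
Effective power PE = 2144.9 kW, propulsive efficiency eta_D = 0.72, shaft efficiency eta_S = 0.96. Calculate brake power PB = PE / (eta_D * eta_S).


Formula: PB = PE / (eta_D * eta_S)
Step 1 — combined efficiency = eta_D * eta_S = 0.72 * 0.96 = 0.6912
Step 2 — PB = 2144.9 / 0.6912 ≈ 3103.2 kW (5 s.f.)

3103.2 kW


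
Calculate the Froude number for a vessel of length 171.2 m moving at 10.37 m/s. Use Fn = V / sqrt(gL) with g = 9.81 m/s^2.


Formula: Fn = V / sqrt(g * L)
Step 1 — g * L = 9.81 * 171.2 = 1679.472
Step 2 — sqrt(g * L) = sqrt(1679.472) = 40.981362
Step 3 — Fn = 10.37 / 40.981362 ≈ 0.25304 (5 s.f.)

0.25304


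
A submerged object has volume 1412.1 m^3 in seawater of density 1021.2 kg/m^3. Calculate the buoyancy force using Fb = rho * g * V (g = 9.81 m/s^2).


Formula: Fb = rho * g * V
Substituting: Fb = 1021.2 * 9.81 * 1412.1
Intermediate: 1021.2 * 9.81 = 10017.972
Result: Fb = 10017.972 * 1412.1 ≈ 14146000 N (5 s.f.)

14146000 N


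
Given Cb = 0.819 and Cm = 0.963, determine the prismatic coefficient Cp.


Formula: Cp = Cb / Cm
Substituting: Cp = 0.819 / 0.963
Result: Cp ≈ 0.85047 (5 s.f.)

0.85047


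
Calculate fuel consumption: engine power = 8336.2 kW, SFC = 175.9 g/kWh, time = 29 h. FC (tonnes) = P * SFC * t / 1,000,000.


Formula: FC (tonnes) = P * SFC * t / 1,000,000
Step 1 — P * SFC * t = 8336.2 * 175.9 * 29 = 42523789.82 g
Step 2 — FC (tonnes) = 42523789.82 / 1,000,000 ≈ 42.524 tonnes (5 s.f.)

42.524 tonnes


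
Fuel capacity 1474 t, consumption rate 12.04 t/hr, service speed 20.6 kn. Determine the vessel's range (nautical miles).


Formula: endurance = fuel / rate; range = endurance * speed
Step 1 — endurance = 1474 / 12.04 = 122.4252 hours
Step 2 — range = 122.4252 * 20.6 ≈ 2522.0 nautical miles (5 s.f.)

2522.0 NM


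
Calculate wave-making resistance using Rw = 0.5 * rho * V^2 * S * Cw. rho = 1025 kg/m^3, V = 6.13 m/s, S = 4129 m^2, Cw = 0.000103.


Formula: Rw = 0.5 * rho * V^2 * S * Cw
Step 1 — V^2 = 6.13^2 = 37.5769
Step 2 — 0.5 * rho * V^2 = 0.5 * 1025 * 37.5769 = 19258.16125
Step 3 — Rw = 19258.16125 * 4129 * 0.000103 ≈ 8190.2 N (5 s.f.)

8190.2 N


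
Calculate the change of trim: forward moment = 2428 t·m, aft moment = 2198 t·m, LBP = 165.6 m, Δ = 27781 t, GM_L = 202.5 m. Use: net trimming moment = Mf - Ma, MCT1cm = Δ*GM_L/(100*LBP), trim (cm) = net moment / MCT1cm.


Formula: net trimming moment = Mf - Ma; MCT1cm = Δ*GM_L/(100*LBP); trim = net moment / MCT1cm
Step 1 — net trimming moment = 2428 - 2198 = 230 t·m
Step 2 — MCT1cm = 27781 * 202.5 / (100 * 165.6) = 339.7133 t·m/cm
Step 3 — trim = 230 / 339.7133 ≈ 0.67704 cm (5 s.f.)

0.67704 cm


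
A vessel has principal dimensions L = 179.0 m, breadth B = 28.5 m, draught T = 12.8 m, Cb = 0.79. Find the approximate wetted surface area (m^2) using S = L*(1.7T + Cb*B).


Formula: S = 1.7*L*T + V/T with V = Cb*L*B*T, i.e. S = L * (1.7*T + Cb*B)
Step 1 — 1.7*T = 1.7 * 12.8 = 21.76 m
Step 2 — Cb*B = 0.79 * 28.5 = 22.515 m
Step 3 — 1.7*T + Cb*B = 21.76 + 22.515 = 44.275 m
Step 4 — S = 179.0 * 44.275 ≈ 7925.2 m^2 (5 s.f.)

7925.2 m^2


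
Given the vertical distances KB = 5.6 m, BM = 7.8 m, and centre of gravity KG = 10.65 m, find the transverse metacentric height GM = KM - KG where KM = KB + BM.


Formula: GM = KB + BM - KG
Step 1 — KM = KB + BM = 5.6 + 7.8 = 13.4 m
Step 2 — GM = KM - KG = 13.4 - 10.65 = 2.75 m

2.75 m


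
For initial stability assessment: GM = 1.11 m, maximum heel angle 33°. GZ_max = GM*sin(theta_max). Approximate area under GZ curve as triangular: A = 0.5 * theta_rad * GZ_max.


Formula: GZ_max = GM * sin(theta); Area = 0.5 * theta_rad * GZ_max
Step 1 — GZ_max = 1.11 * sin(33°) = 1.11 * 0.544639 = 0.604549 m
Step 2 — theta_rad = 33 * pi/180 = 0.575959 rad
Step 3 — Area = 0.5 * 0.575959 * 0.604549 ≈ 0.17410 m·rad (5 s.f.)

0.17410 m·rad


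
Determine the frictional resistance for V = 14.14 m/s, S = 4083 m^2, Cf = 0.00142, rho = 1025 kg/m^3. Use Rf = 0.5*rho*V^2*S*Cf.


Formula: Rf = 0.5 * rho * V^2 * S * Cf
Step 1 — V^2 = 14.14^2 = 199.9396
Step 2 — 0.5 * rho * V^2 = 0.5 * 1025 * 199.9396 = 102469.045
Step 3 — Rf = 102469.045 * 4083 * 0.00142 ≈ 594100 N (5 s.f.)

594100 N


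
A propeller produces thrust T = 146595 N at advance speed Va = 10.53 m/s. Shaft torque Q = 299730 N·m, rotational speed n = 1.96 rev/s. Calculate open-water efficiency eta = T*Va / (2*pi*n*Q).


Formula: eta = T * Va / (2 * pi * n * Q)
Step 1 — numerator = T * Va = 146595 * 10.53 = 1543645.35
Step 2 — 2 * pi * n = 2 * pi * 1.96 = 12.315043
Step 3 — denominator = 12.315043 * 299730 = 3691187.84
Step 4 — eta = 1543645.35 / 3691187.84 ≈ 0.41820 (5 s.f.)

0.41820


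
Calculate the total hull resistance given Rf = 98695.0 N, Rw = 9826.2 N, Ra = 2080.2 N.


Formula: Rt = Rf + Rw + Ra
Substituting: Rt = 98695.0 + 9826.2 + 2080.2
Result: Rt = 110601.4 N

110601.4 N


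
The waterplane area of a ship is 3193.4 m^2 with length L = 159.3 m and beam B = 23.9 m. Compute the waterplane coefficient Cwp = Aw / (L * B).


Formula: Cwp = Aw / (L * B)
Step 1 — L * B = 159.3 * 23.9 = 3807.27 m^2
Step 2 — Cwp = 3193.4 / 3807.27 ≈ 0.83876 (5 s.f.)

0.83876


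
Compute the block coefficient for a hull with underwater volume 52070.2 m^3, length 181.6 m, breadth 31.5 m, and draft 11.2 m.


Formula: Cb = V / (L * B * T)
Step 1 — L * B * T = 181.6 * 31.5 * 11.2 = 64068.48 m^3
Step 2 — Cb = 52070.2 / 64068.48 ≈ 0.81273 (5 s.f.)

0.81273


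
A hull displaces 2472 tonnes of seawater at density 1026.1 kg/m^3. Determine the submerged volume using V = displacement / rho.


Formula: V = mass / rho
Step 1 — convert tonnes to kg: 2472 t * 1000 = 2472000 kg
Step 2 — V = 2472000 / 1026.1 ≈ 2409.1 m^3 (5 s.f.)

2409.1 m^3


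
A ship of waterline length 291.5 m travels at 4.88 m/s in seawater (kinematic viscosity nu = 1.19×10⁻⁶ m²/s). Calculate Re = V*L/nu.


Formula: Re = V * L / nu
Step 1 — V * L = 4.88 * 291.5 = 1422.52 m^2/s
Step 2 — Re = 1422.52 / 1.19e-6 = 1.20e+09

1.20e+09


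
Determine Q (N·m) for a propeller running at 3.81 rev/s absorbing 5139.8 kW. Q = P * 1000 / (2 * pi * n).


Formula: Q = P_W / (2 * pi * n)
Step 1 — P_W = 5139.8 kW * 1000 = 5139800.0 W
Step 2 — 2 * pi * n = 2 * pi * 3.81 = 23.938936
Step 3 — Q = 5139800.0 / 23.938936 ≈ 214700 N·m (5 s.f.)

214700 N·m


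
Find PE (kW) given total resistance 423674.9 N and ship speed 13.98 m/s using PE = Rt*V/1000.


Formula: PE = Rt * V / 1000 (kW)
Step 1 — PE (W) = 423674.9 * 13.98 = 5922975.102 W
Step 2 — PE (kW) = 5922975.102 / 1000 ≈ 5923.0 kW (5 s.f.)

5923.0 kW


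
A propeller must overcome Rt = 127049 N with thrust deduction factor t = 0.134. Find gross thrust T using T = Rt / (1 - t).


Formula: T = Rt / (1 - t)
Step 1 — (1 - t) = 1 - 0.134 = 0.866
Step 2 — T = 127049 / 0.866 ≈ 146710 N (5 s.f.)

146710 N


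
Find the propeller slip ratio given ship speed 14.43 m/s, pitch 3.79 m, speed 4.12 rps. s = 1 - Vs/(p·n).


Formula: s = 1 - Vs / (p * n)
Step 1 — p * n = 3.79 * 4.12 = 15.6148
Step 2 — Vs / (p*n) = 14.43 / 15.6148 = 0.924123 (6 d.p.)
Step 3 — s = 1 - 0.924123 = 0.075877

0.075877


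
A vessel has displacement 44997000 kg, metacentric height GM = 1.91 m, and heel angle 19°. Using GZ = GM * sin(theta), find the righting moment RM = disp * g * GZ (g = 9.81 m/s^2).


Formula: GZ = GM * sin(theta); RM = disp * g * GZ
Step 1 — GZ = 1.91 * sin(19°) = 1.91 * 0.325568 = 0.621835 m
Step 2 — RM = 44997000 * 9.81 * 0.621835 ≈ 274490000 N·m (5 s.f.)

274490000 N·m


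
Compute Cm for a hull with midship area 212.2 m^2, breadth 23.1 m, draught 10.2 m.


Formula: Cm = Am / (B * T)
Step 1 — B * T = 23.1 * 10.2 = 235.62 m^2
Step 2 — Cm = 212.2 / 235.62 ≈ 0.90060 (5 s.f.)

0.90060


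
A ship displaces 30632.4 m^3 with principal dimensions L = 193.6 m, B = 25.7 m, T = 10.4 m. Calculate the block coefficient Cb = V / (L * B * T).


Formula: Cb = V / (L * B * T)
Step 1 — L * B * T = 193.6 * 25.7 * 10.4 = 51745.408 m^3
Step 2 — Cb = 30632.4 / 51745.408 ≈ 0.59198 (5 s.f.)

0.59198


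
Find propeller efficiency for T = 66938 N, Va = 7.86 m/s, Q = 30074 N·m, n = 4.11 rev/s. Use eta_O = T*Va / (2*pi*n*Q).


Formula: eta = T * Va / (2 * pi * n * Q)
Step 1 — numerator = T * Va = 66938 * 7.86 = 526132.68
Step 2 — 2 * pi * n = 2 * pi * 4.11 = 25.823892
Step 3 — denominator = 25.823892 * 30074 = 776627.73
Step 4 — eta = 526132.68 / 776627.73 ≈ 0.67746 (5 s.f.)

0.67746


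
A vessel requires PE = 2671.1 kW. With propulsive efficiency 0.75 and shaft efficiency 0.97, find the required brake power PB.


Formula: PB = PE / (eta_D * eta_S)
Step 1 — combined efficiency = eta_D * eta_S = 0.75 * 0.97 = 0.7275
Step 2 — PB = 2671.1 / 0.7275 ≈ 3671.6 kW (5 s.f.)

3671.6 kW


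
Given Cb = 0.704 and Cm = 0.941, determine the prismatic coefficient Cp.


Formula: Cp = Cb / Cm
Substituting: Cp = 0.704 / 0.941
Result: Cp ≈ 0.74814 (5 s.f.)

0.74814


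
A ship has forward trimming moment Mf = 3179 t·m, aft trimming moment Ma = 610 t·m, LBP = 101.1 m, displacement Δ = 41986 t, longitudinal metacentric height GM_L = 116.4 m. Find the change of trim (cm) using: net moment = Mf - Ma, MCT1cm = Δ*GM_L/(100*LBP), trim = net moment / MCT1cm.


Formula: net trimming moment = Mf - Ma; MCT1cm = Δ*GM_L/(100*LBP); trim = net moment / MCT1cm
Step 1 — net trimming moment = 3179 - 610 = 2569 t·m
Step 2 — MCT1cm = 41986 * 116.4 / (100 * 101.1) = 483.3996 t·m/cm
Step 3 — trim = 2569 / 483.3996 ≈ 5.3144 cm (5 s.f.)

5.3144 cm


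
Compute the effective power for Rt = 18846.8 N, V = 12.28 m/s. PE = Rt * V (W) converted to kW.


Formula: PE = Rt * V / 1000 (kW)
Step 1 — PE (W) = 18846.8 * 12.28 = 231438.704 W
Step 2 — PE (kW) = 231438.704 / 1000 ≈ 231.44 kW (5 s.f.)

231.44 kW


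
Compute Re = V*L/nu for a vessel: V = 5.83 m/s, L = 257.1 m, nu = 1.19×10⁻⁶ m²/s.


Formula: Re = V * L / nu
Step 1 — V * L = 5.83 * 257.1 = 1498.893 m^2/s
Step 2 — Re = 1498.893 / 1.19e-6 = 1.26e+09

1.26e+09


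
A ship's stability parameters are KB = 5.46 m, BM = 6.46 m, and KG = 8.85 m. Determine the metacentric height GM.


Formula: GM = KB + BM - KG
Step 1 — KM = KB + BM = 5.46 + 6.46 = 11.92 m
Step 2 — GM = KM - KG = 11.92 - 8.85 = 3.07 m

3.07 m


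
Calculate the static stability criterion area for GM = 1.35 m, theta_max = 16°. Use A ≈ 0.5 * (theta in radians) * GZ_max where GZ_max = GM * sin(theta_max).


Formula: GZ_max = GM * sin(theta); Area = 0.5 * theta_rad * GZ_max
Step 1 — GZ_max = 1.35 * sin(16°) = 1.35 * 0.275637 = 0.37211 m
Step 2 — theta_rad = 16 * pi/180 = 0.279253 rad
Step 3 — Area = 0.5 * 0.279253 * 0.37211 ≈ 0.051956 m·rad (5 s.f.)

0.051956 m·rad


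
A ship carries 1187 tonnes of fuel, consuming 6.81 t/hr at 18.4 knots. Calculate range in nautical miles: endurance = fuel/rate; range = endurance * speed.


Formula: endurance = fuel / rate; range = endurance * speed
Step 1 — endurance = 1187 / 6.81 = 174.3025 hours
Step 2 — range = 174.3025 * 18.4 ≈ 3207.2 nautical miles (5 s.f.)

3207.2 NM


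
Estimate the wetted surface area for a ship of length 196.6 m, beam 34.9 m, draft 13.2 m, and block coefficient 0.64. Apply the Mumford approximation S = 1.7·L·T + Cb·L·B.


Formula: S = 1.7*L*T + V/T with V = Cb*L*B*T, i.e. S = L * (1.7*T + Cb*B)
Step 1 — 1.7*T = 1.7 * 13.2 = 22.44 m
Step 2 — Cb*B = 0.64 * 34.9 = 22.336 m
Step 3 — 1.7*T + Cb*B = 22.44 + 22.336 = 44.776 m
Step 4 — S = 196.6 * 44.776 ≈ 8803.0 m^2 (5 s.f.)

8803.0 m^2


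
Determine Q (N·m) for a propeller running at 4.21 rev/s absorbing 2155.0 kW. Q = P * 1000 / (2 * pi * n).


Formula: Q = P_W / (2 * pi * n)
Step 1 — P_W = 2155.0 kW * 1000 = 2155000.0 W
Step 2 — 2 * pi * n = 2 * pi * 4.21 = 26.45221
Step 3 — Q = 2155000.0 / 26.45221 ≈ 81468 N·m (5 s.f.)

81468 N·m


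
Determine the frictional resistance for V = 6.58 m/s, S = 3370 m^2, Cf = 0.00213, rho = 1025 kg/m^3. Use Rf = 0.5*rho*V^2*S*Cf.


Formula: Rf = 0.5 * rho * V^2 * S * Cf
Step 1 — V^2 = 6.58^2 = 43.2964
Step 2 — 0.5 * rho * V^2 = 0.5 * 1025 * 43.2964 = 22189.405
Step 3 — Rf = 22189.405 * 3370 * 0.00213 ≈ 159280 N (5 s.f.)

159280 N


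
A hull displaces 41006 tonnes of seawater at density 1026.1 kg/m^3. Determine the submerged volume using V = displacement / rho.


Formula: V = mass / rho
Step 1 — convert tonnes to kg: 41006 t * 1000 = 41006000 kg
Step 2 — V = 41006000 / 1026.1 ≈ 39963 m^3 (5 s.f.)

39963 m^3


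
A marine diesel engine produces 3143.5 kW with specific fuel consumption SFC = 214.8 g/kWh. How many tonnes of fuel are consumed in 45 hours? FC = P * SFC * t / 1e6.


Formula: FC (tonnes) = P * SFC * t / 1,000,000
Step 1 — P * SFC * t = 3143.5 * 214.8 * 45 = 30385071.0 g
Step 2 — FC (tonnes) = 30385071.0 / 1,000,000 ≈ 30.385 tonnes (5 s.f.)

30.385 tonnes
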